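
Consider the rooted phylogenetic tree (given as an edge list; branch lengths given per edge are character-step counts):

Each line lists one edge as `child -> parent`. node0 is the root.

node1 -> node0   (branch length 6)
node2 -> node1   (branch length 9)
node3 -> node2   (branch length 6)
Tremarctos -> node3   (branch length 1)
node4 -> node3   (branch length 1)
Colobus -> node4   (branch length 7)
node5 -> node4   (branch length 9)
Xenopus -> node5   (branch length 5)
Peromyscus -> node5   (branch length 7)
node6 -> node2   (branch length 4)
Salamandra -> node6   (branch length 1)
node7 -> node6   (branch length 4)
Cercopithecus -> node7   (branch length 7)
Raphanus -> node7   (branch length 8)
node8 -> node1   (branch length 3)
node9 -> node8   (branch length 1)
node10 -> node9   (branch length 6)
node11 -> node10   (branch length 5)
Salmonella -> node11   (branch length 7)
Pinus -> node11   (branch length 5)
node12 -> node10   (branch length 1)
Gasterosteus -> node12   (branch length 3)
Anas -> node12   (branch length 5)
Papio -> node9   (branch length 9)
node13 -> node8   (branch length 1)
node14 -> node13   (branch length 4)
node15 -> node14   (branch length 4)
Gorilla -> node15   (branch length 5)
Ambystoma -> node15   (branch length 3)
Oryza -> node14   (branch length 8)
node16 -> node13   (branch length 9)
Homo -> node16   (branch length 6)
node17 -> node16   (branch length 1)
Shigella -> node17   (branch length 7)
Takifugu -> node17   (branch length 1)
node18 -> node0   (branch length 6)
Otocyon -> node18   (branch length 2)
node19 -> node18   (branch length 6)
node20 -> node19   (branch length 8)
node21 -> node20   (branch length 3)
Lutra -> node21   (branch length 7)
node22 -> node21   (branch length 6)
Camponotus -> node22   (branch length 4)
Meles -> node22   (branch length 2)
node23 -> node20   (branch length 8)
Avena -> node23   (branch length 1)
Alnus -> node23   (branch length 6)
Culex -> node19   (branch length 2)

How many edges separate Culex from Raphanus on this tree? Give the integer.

8

The MRCA of Culex and Raphanus is the root of the tree.
From Culex up to that node: 3 branches. From Raphanus up to the same node: 5 branches. Total: 3 + 5 = 8.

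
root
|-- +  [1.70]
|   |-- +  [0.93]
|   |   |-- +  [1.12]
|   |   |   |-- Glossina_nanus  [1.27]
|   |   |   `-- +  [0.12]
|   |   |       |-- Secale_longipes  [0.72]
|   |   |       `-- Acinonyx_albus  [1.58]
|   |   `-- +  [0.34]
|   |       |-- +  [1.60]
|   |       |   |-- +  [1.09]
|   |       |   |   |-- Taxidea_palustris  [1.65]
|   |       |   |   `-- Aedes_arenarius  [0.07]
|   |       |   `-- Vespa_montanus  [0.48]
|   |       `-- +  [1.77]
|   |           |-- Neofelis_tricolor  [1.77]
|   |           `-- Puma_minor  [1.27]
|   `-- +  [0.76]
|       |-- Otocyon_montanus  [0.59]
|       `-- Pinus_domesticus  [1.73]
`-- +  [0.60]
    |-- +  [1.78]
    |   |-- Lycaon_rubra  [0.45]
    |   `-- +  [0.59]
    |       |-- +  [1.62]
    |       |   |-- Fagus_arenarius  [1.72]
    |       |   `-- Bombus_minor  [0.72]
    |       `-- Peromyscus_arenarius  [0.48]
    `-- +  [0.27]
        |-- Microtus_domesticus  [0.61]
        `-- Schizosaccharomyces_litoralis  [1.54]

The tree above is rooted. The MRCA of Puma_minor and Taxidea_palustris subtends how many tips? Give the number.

The MRCA of Puma_minor and Taxidea_palustris is the node subtending (((Taxidea_palustris,Aedes_arenarius),Vespa_montanus),(Neofelis_tricolor,Puma_minor)).
That clade contains 5 terminal taxa: Aedes_arenarius, Neofelis_tricolor, Puma_minor, Taxidea_palustris, Vespa_montanus.

5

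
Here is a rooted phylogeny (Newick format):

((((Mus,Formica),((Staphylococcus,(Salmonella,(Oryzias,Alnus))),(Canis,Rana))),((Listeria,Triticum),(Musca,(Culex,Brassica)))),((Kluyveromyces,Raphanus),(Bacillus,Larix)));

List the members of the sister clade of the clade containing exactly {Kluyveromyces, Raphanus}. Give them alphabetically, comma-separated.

Bacillus, Larix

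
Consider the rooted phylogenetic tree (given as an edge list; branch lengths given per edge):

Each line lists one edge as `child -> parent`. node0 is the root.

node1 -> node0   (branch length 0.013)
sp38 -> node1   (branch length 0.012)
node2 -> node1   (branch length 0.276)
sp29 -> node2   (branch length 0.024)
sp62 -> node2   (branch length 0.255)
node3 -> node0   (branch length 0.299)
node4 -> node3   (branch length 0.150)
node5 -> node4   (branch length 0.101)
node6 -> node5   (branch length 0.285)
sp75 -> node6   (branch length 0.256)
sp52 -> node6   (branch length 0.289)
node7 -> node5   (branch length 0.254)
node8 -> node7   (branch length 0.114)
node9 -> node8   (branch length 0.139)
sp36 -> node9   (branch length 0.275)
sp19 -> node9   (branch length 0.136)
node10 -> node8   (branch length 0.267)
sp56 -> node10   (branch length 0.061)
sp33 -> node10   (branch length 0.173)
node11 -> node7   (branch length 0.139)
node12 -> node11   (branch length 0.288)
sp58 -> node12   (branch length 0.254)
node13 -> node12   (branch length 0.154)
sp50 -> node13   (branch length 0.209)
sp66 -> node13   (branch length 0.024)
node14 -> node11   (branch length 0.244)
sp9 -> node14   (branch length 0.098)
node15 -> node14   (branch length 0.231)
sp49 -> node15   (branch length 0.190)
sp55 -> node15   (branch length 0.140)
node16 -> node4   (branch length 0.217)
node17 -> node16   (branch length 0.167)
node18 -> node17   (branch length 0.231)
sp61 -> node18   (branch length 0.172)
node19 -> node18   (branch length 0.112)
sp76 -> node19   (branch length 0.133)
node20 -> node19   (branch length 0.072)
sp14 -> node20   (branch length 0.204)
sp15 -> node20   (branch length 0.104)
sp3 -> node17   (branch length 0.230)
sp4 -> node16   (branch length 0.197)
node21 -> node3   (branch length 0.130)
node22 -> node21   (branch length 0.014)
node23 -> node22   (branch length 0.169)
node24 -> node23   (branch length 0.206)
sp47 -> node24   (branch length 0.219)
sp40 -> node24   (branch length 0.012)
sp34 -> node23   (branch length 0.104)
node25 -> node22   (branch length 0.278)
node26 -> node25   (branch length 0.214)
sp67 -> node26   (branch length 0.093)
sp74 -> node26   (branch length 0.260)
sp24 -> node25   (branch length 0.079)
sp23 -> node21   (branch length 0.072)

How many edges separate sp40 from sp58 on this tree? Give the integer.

The MRCA of sp40 and sp58 is the node subtending ((((sp75,sp52),(((sp36,sp19),(sp56,sp33)),((sp58,(sp50,sp66)),(sp9,(sp49,sp55))))),(((sp61,(sp76,(sp14,sp15))),sp3),sp4)),((((sp47,sp40),sp34),((sp67,sp74),sp24)),sp23)).
From sp40 up to that node: 5 branches. From sp58 up to the same node: 6 branches. Total: 5 + 6 = 11.

11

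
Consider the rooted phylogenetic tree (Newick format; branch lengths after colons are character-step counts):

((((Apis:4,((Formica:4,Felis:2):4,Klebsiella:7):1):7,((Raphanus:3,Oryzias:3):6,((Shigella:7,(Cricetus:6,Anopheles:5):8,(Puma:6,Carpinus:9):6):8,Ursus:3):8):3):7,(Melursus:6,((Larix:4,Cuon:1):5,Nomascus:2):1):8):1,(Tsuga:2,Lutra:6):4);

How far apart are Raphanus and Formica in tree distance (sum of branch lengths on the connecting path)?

28

The path runs Raphanus → … → MRCA → … → Formica; the MRCA is the node subtending ((Apis,((Formica,Felis),Klebsiella)),((Raphanus,Oryzias),((Shigella,(Cricetus,Anopheles),(Puma,Carpinus)),Ursus))).
Branch lengths along that path: 3 + 6 + 3 + 7 + 1 + 4 + 4 = 28.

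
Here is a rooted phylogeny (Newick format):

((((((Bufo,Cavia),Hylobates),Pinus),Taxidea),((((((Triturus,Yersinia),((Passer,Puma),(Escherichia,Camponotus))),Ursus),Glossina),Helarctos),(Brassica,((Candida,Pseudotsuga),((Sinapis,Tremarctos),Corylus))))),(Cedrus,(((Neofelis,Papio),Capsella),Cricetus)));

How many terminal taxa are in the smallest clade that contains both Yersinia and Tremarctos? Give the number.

15

The MRCA of Yersinia and Tremarctos is the node subtending ((((((Triturus,Yersinia),((Passer,Puma),(Escherichia,Camponotus))),Ursus),Glossina),Helarctos),(Brassica,((Candida,Pseudotsuga),((Sinapis,Tremarctos),Corylus)))).
That clade contains 15 terminal taxa: Brassica, Camponotus, Candida, Corylus, Escherichia, Glossina, Helarctos, Passer, Pseudotsuga, Puma, Sinapis, Tremarctos, Triturus, Ursus, Yersinia.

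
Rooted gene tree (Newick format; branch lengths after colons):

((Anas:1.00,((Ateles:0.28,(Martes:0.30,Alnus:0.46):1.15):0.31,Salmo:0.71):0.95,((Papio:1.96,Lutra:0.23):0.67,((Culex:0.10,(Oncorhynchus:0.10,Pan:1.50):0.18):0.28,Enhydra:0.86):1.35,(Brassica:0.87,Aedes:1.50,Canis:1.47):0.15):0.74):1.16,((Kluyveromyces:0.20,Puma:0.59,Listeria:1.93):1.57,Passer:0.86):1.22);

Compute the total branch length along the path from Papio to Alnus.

6.24

The path runs Papio → … → MRCA → … → Alnus; the MRCA is the node subtending (Anas,((Ateles,(Martes,Alnus)),Salmo),((Papio,Lutra),((Culex,(Oncorhynchus,Pan)),Enhydra),(Brassica,Aedes,Canis))).
Branch lengths along that path: 1.96 + 0.67 + 0.74 + 0.95 + 0.31 + 1.15 + 0.46 = 6.24.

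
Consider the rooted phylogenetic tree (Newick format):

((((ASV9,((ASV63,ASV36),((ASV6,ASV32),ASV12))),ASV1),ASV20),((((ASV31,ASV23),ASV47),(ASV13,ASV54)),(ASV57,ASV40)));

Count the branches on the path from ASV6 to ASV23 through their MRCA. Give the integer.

12

The MRCA of ASV6 and ASV23 is the root of the tree.
From ASV6 up to that node: 7 branches. From ASV23 up to the same node: 5 branches. Total: 7 + 5 = 12.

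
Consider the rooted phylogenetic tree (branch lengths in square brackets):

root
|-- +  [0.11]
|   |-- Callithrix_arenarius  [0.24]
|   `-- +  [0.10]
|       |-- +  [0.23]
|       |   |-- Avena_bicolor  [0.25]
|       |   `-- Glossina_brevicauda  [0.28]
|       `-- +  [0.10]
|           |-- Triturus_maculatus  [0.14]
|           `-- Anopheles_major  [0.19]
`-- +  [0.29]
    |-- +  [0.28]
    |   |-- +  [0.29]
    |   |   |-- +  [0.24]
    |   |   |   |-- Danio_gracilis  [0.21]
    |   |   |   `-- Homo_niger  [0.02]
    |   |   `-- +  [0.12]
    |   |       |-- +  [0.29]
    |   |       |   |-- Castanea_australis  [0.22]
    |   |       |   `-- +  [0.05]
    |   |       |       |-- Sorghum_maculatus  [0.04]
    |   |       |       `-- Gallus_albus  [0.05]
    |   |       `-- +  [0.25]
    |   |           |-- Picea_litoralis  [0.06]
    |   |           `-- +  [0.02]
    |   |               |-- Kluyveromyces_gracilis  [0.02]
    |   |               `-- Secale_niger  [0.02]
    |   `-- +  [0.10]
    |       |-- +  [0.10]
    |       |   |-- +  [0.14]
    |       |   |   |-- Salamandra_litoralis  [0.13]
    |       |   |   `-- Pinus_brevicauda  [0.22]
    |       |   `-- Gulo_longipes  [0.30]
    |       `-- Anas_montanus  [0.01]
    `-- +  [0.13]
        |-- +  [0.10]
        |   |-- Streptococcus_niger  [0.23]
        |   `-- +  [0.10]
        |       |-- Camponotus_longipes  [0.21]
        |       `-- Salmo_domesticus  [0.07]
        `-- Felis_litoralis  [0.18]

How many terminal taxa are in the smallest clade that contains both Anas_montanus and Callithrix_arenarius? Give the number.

The MRCA of Anas_montanus and Callithrix_arenarius is the root, so the clade is the entire tree.
That clade contains 21 terminal taxa: Anas_montanus, Anopheles_major, Avena_bicolor, Callithrix_arenarius, Camponotus_longipes, Castanea_australis, Danio_gracilis, Felis_litoralis, Gallus_albus, Glossina_brevicauda, Gulo_longipes, Homo_niger, Kluyveromyces_gracilis, Picea_litoralis, Pinus_brevicauda, Salamandra_litoralis, Salmo_domesticus, Secale_niger, Sorghum_maculatus, Streptococcus_niger, Triturus_maculatus.

21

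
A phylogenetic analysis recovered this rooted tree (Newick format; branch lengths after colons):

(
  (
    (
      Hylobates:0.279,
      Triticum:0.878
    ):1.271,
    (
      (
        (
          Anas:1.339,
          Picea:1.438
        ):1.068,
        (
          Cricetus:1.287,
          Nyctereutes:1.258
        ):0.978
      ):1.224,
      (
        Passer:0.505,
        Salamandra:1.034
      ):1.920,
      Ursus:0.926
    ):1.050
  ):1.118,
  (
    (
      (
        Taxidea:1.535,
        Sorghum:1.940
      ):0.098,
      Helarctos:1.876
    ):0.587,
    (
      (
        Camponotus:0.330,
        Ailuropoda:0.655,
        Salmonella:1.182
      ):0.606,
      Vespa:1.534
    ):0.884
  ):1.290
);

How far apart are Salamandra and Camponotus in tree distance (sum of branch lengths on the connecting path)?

The path runs Salamandra → … → MRCA → … → Camponotus; the MRCA is the root of the tree.
Branch lengths along that path: 1.034 + 1.920 + 1.050 + 1.118 + 1.290 + 0.884 + 0.606 + 0.330 = 8.232.

8.232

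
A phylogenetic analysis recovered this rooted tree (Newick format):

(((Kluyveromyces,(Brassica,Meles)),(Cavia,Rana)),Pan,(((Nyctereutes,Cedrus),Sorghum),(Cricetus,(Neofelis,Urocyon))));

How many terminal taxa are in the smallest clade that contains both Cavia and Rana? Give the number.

2

The MRCA of Cavia and Rana is the node subtending (Cavia,Rana).
That clade contains 2 terminal taxa: Cavia, Rana.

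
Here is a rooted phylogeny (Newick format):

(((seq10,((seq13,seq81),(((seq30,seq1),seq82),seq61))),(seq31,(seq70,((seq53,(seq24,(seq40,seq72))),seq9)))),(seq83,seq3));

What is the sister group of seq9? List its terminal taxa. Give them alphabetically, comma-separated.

seq24, seq40, seq53, seq72

seq9 attaches to the tree at the node subtending ((seq53,(seq24,(seq40,seq72))),seq9).
The other lineage descending from that same node — the sister group — is (seq53,(seq24,(seq40,seq72))); its 4 tips in alphabetical order are the answer.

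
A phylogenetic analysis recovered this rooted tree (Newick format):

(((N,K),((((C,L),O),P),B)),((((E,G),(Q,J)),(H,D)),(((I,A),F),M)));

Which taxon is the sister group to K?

K attaches to the tree at the node subtending (N,K).
The other lineage descending from that same node — the sister group — is the single tip N.

N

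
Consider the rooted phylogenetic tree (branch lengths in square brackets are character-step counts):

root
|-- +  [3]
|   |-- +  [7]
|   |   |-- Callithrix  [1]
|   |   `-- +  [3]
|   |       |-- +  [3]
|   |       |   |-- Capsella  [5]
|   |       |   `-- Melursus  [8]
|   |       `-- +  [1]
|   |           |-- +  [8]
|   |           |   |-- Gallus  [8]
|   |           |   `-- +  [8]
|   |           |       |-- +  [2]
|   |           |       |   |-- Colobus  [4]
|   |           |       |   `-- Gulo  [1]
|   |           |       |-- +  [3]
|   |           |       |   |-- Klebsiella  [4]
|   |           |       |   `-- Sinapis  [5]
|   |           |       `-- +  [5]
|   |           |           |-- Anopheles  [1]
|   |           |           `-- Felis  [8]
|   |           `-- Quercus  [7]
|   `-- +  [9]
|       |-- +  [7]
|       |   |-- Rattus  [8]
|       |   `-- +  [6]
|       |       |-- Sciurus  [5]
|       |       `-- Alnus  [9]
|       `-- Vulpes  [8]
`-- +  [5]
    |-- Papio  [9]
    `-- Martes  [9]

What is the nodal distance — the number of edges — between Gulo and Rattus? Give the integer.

10

The MRCA of Gulo and Rattus is the node subtending ((Callithrix,((Capsella,Melursus),((Gallus,((Colobus,Gulo),(Klebsiella,Sinapis),(Anopheles,Felis))),Quercus))),((Rattus,(Sciurus,Alnus)),Vulpes)).
From Gulo up to that node: 7 branches. From Rattus up to the same node: 3 branches. Total: 7 + 3 = 10.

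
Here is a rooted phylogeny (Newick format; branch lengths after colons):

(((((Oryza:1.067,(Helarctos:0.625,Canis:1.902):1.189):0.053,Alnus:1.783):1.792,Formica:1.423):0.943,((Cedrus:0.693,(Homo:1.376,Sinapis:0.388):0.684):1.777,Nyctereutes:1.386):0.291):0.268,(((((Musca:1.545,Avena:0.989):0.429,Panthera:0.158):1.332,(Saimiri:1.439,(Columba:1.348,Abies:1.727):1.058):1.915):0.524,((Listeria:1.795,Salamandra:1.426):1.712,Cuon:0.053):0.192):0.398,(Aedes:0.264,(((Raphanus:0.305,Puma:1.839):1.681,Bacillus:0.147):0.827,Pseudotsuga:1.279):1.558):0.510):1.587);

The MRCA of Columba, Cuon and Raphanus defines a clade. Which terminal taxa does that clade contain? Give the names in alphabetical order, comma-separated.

Abies, Aedes, Avena, Bacillus, Columba, Cuon, Listeria, Musca, Panthera, Pseudotsuga, Puma, Raphanus, Saimiri, Salamandra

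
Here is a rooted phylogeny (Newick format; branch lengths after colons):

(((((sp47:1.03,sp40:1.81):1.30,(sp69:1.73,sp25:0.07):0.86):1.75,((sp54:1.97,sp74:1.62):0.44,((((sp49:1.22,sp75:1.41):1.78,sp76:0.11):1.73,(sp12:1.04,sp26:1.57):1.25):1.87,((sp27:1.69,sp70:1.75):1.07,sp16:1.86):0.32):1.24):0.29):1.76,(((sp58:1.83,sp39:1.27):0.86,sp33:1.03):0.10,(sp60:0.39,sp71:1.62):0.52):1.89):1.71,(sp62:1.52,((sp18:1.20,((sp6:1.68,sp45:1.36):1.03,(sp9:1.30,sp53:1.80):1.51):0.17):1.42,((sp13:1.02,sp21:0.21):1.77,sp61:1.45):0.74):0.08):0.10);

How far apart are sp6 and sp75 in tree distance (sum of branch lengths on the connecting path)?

The path runs sp6 → … → MRCA → … → sp75; the MRCA is the root of the tree.
Branch lengths along that path: 1.68 + 1.03 + 0.17 + 1.42 + 0.08 + 0.10 + 1.71 + 1.76 + 0.29 + 1.24 + 1.87 + 1.73 + 1.78 + 1.41 = 16.27.

16.27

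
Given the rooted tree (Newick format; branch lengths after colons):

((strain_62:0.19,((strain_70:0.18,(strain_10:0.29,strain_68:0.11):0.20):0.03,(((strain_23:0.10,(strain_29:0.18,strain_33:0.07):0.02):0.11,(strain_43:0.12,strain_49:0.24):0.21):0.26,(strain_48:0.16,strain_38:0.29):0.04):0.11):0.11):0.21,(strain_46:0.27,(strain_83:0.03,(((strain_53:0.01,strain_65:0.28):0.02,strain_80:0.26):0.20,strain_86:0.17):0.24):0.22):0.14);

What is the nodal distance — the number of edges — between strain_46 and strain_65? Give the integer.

6

The MRCA of strain_46 and strain_65 is the node subtending (strain_46,(strain_83,(((strain_53,strain_65),strain_80),strain_86))).
From strain_46 up to that node: 1 branch. From strain_65 up to the same node: 5 branches. Total: 1 + 5 = 6.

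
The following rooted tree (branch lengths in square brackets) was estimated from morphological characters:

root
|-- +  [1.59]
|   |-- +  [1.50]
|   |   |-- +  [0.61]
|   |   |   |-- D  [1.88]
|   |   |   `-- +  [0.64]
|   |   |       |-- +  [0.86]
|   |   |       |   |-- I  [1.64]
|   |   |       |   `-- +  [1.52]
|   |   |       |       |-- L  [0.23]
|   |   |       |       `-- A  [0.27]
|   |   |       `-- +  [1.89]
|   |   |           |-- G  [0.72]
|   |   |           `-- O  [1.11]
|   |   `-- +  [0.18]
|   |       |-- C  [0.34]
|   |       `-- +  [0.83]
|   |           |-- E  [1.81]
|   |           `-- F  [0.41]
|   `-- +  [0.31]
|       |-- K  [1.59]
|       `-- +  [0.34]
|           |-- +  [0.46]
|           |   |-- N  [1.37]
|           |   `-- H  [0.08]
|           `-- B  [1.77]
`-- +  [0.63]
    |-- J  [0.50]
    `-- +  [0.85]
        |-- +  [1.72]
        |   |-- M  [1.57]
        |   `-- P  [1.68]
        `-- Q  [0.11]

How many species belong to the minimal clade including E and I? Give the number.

9

The MRCA of E and I is the node subtending ((D,((I,(L,A)),(G,O))),(C,(E,F))).
That clade contains 9 terminal taxa: A, C, D, E, F, G, I, L, O.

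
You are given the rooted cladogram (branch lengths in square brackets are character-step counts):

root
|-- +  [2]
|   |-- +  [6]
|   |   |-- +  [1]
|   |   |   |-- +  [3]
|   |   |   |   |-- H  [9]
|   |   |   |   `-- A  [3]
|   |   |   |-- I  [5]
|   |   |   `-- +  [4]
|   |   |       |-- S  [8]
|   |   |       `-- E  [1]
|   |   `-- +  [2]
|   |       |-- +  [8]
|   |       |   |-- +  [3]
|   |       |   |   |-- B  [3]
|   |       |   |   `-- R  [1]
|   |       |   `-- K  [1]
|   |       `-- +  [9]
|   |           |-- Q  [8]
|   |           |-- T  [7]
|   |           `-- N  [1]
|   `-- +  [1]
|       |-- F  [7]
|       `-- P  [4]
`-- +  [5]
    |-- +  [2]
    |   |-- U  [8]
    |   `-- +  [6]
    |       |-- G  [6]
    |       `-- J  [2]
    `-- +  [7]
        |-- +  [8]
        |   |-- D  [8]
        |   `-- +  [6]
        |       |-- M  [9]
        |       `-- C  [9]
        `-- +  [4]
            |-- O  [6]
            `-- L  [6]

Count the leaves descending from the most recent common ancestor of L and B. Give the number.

21

The MRCA of L and B is the root, so the clade is the entire tree.
That clade contains 21 terminal taxa: A, B, C, D, E, F, G, H, I, J, K, L, M, N, O, P, Q, R, S, T, U.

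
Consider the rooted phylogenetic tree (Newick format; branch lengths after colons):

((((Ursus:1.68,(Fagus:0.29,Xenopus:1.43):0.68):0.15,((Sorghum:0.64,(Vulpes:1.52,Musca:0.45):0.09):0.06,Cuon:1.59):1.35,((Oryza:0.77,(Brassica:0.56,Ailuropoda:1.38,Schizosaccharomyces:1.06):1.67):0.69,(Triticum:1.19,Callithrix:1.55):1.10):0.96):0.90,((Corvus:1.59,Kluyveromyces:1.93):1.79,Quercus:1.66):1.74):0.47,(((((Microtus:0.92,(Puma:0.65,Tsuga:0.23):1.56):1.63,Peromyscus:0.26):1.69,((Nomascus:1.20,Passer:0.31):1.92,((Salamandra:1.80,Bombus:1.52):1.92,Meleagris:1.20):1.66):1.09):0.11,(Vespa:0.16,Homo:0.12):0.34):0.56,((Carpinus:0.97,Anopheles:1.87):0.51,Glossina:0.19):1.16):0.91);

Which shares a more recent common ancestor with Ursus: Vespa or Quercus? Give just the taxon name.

The MRCA of Ursus and Quercus subtends (((Ursus,(Fagus,Xenopus)),((Sorghum,(Vulpes,Musca)),Cuon),((Oryza,(Brassica,Ailuropoda,Schizosaccharomyces)),(Triticum,Callithrix))),((Corvus,Kluyveromyces),Quercus)) (16 taxa).
The MRCA of Ursus and Vespa is the root, subtending the entire tree (30 taxa).
The first is nested inside the second, so Ursus shares a more recent common ancestor with Quercus.

Quercus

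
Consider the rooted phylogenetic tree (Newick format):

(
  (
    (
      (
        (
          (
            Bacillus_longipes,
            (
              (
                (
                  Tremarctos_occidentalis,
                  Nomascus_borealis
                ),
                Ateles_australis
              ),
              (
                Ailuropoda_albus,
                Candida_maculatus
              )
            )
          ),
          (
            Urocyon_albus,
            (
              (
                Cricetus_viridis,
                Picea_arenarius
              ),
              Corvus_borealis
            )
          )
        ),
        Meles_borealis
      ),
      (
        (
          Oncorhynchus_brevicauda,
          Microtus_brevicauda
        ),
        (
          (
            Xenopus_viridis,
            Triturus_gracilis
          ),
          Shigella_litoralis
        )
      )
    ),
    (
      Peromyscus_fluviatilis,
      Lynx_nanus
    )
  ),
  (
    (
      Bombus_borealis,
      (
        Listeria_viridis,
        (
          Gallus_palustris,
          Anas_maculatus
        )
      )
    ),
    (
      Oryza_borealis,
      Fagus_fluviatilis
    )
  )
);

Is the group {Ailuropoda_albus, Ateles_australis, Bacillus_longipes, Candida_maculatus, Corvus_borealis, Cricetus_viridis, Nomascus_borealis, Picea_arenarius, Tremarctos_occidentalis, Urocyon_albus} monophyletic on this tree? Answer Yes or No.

Yes

The most recent common ancestor of these taxa subtends ((Bacillus_longipes,(((Tremarctos_occidentalis,Nomascus_borealis),Ateles_australis),(Ailuropoda_albus,Candida_maculatus))),(Urocyon_albus,((Cricetus_viridis,Picea_arenarius),Corvus_borealis))).
That clade has exactly 10 tips — every listed taxon and nothing else — so the group is monophyletic.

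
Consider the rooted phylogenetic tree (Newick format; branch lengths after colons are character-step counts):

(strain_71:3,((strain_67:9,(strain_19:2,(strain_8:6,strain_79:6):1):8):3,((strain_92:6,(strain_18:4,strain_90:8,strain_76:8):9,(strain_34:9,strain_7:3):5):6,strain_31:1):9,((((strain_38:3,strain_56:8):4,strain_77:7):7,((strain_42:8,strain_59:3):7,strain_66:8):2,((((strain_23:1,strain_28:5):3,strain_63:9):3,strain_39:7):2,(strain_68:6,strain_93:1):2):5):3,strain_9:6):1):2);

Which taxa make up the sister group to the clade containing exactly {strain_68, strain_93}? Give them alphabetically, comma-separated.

The clade containing exactly {strain_68, strain_93} attaches to the tree at the node subtending ((((strain_23,strain_28),strain_63),strain_39),(strain_68,strain_93)).
The other lineage descending from that same node — the sister group — is (((strain_23,strain_28),strain_63),strain_39); its 4 tips in alphabetical order are the answer.

strain_23, strain_28, strain_39, strain_63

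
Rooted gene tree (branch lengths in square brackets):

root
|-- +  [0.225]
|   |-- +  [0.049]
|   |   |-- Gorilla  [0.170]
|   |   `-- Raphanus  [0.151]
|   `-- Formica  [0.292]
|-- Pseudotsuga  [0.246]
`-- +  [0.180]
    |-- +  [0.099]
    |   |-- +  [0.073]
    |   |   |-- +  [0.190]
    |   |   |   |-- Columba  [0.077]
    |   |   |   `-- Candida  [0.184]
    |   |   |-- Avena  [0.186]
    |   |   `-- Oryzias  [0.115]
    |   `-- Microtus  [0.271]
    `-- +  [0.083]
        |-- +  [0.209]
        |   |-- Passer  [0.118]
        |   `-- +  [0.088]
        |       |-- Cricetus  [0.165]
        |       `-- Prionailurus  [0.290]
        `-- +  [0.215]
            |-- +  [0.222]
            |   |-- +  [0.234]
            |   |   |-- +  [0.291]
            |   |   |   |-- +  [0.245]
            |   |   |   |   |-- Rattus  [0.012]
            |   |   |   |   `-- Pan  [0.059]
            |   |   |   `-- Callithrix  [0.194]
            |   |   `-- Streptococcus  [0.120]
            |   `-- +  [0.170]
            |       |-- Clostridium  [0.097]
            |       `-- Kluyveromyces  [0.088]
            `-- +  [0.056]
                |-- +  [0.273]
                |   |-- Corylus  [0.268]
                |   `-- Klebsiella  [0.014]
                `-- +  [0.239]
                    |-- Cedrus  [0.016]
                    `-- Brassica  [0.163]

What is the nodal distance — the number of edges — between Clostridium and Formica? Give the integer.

8

The MRCA of Clostridium and Formica is the root of the tree.
From Clostridium up to that node: 6 branches. From Formica up to the same node: 2 branches. Total: 6 + 2 = 8.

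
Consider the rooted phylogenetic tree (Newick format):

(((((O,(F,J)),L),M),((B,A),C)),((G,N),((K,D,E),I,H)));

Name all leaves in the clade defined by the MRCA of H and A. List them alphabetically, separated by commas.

A, B, C, D, E, F, G, H, I, J, K, L, M, N, O

Tracing H: it sits inside ((K,D,E),I,H).
Tracing A: it sits inside (B,A).
The smallest clade enclosing both is the whole tree (their MRCA is the root), so the answer is all 15 tips in alphabetical order.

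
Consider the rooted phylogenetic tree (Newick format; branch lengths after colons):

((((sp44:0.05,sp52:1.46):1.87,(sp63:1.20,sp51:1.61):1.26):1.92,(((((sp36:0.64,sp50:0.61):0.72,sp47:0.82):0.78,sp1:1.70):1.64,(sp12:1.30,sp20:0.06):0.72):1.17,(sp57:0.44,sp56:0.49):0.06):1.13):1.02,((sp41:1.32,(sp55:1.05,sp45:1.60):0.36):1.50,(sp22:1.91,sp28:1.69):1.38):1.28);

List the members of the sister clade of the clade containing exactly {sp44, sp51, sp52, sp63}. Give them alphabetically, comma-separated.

sp1, sp12, sp20, sp36, sp47, sp50, sp56, sp57

The clade containing exactly {sp44, sp51, sp52, sp63} attaches to the tree at the node subtending (((sp44,sp52),(sp63,sp51)),(((((sp36,sp50),sp47),sp1),(sp12,sp20)),(sp57,sp56))).
The other lineage descending from that same node — the sister group — is (((((sp36,sp50),sp47),sp1),(sp12,sp20)),(sp57,sp56)); its 8 tips in alphabetical order are the answer.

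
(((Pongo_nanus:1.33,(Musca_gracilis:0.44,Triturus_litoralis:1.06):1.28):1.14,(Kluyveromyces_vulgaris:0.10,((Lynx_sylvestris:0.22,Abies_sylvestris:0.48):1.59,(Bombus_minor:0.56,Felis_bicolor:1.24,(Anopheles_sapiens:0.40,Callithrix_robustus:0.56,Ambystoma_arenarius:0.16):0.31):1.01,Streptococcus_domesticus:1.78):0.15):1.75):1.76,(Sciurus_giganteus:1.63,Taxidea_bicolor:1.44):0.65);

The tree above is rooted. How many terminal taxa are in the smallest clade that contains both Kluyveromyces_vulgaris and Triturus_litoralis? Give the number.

12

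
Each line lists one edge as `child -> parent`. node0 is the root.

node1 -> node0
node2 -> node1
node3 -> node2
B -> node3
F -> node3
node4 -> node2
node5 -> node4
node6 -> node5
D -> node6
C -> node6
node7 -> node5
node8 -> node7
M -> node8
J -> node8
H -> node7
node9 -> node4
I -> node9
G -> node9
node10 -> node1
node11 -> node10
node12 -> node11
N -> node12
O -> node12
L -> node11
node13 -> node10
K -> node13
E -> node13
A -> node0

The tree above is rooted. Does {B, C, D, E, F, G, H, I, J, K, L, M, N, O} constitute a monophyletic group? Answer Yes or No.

Yes

The most recent common ancestor of these taxa subtends (((B,F),(((D,C),((M,J),H)),(I,G))),(((N,O),L),(K,E))).
That clade has exactly 14 tips — every listed taxon and nothing else — so the group is monophyletic.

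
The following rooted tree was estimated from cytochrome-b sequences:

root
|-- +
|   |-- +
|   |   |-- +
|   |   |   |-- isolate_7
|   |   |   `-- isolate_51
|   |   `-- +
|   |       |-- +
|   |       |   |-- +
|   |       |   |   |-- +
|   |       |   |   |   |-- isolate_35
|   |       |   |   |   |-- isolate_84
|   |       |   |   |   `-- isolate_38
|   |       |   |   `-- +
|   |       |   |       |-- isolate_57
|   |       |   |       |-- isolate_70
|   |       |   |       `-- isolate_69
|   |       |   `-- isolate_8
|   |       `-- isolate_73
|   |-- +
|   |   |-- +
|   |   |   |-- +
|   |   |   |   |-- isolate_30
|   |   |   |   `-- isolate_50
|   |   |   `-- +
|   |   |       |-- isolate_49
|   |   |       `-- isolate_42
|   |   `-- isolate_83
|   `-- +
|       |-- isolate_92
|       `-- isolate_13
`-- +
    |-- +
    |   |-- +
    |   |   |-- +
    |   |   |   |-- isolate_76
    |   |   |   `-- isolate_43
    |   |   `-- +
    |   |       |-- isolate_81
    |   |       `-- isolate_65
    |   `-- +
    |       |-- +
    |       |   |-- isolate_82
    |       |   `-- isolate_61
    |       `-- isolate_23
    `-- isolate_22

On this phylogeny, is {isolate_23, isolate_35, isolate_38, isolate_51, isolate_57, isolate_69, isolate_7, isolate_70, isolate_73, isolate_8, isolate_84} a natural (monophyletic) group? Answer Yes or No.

The MRCA of the listed taxa is the root, so the smallest clade containing them is the whole tree.
That clade also contains isolate_13, isolate_22, isolate_30, isolate_42, isolate_43, isolate_49, isolate_50, isolate_61, isolate_65, isolate_76, isolate_81, isolate_82, isolate_83, isolate_92, which are not in the proposed group, so the group is not monophyletic.

No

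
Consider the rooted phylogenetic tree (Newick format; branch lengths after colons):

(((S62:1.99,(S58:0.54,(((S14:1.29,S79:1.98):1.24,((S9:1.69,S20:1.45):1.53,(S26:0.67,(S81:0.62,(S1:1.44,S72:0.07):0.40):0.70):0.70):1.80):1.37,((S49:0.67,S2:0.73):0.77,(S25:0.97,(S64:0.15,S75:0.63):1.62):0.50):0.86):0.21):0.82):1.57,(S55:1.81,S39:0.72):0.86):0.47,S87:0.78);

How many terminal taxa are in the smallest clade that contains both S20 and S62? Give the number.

The MRCA of S20 and S62 is the node subtending (S62,(S58,(((S14,S79),((S9,S20),(S26,(S81,(S1,S72))))),((S49,S2),(S25,(S64,S75)))))).
That clade contains 15 terminal taxa: S1, S14, S2, S20, S25, S26, S49, S58, S62, S64, S72, S75, S79, S81, S9.

15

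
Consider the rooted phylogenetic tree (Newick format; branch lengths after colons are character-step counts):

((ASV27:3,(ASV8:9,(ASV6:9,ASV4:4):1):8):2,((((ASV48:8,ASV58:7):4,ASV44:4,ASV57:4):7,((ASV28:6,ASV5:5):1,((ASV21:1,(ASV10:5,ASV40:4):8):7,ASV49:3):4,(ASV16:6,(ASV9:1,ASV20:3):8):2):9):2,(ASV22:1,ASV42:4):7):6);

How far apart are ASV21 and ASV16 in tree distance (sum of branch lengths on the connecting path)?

The path runs ASV21 → … → MRCA → … → ASV16; the MRCA is the node subtending ((ASV28,ASV5),((ASV21,(ASV10,ASV40)),ASV49),(ASV16,(ASV9,ASV20))).
Branch lengths along that path: 1 + 7 + 4 + 2 + 6 = 20.

20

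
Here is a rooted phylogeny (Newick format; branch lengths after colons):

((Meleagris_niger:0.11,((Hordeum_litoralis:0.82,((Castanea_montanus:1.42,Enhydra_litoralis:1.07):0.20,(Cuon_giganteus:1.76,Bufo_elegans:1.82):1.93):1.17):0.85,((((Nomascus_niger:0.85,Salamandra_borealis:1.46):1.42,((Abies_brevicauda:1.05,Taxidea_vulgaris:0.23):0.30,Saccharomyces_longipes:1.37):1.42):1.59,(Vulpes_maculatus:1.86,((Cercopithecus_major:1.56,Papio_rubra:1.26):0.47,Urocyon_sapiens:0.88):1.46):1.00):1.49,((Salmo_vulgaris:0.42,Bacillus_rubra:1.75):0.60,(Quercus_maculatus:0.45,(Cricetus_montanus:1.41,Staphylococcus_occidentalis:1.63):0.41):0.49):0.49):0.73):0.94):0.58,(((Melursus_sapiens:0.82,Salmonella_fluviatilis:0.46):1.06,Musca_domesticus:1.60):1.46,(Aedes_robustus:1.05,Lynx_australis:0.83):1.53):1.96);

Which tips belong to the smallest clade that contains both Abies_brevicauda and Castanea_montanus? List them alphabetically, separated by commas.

Abies_brevicauda, Bacillus_rubra, Bufo_elegans, Castanea_montanus, Cercopithecus_major, Cricetus_montanus, Cuon_giganteus, Enhydra_litoralis, Hordeum_litoralis, Nomascus_niger, Papio_rubra, Quercus_maculatus, Saccharomyces_longipes, Salamandra_borealis, Salmo_vulgaris, Staphylococcus_occidentalis, Taxidea_vulgaris, Urocyon_sapiens, Vulpes_maculatus

Tracing Abies_brevicauda: it sits inside (Abies_brevicauda,Taxidea_vulgaris).
Tracing Castanea_montanus: it sits inside (Castanea_montanus,Enhydra_litoralis).
The smallest clade enclosing both is ((Hordeum_litoralis,((Castanea_montanus,Enhydra_litoralis),(Cuon_giganteus,Bufo_elegans))),((((Nomascus_niger,Salamandra_borealis),((Abies_brevicauda,Taxidea_vulgaris),Saccharomyces_longipes)),(Vulpes_maculatus,((Cercopithecus_major,Papio_rubra),Urocyon_sapiens))),((Salmo_vulgaris,Bacillus_rubra),(Quercus_maculatus,(Cricetus_montanus,Staphylococcus_occidentalis))))); the answer is its 19 terminal taxa in alphabetical order.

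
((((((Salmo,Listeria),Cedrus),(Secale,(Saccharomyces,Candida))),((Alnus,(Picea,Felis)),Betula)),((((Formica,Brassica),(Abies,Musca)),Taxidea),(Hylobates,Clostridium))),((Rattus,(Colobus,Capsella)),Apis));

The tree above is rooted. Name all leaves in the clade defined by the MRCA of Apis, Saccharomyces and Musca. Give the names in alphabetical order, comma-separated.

Abies, Alnus, Apis, Betula, Brassica, Candida, Capsella, Cedrus, Clostridium, Colobus, Felis, Formica, Hylobates, Listeria, Musca, Picea, Rattus, Saccharomyces, Salmo, Secale, Taxidea

Tracing Apis: it sits inside ((Rattus,(Colobus,Capsella)),Apis).
Tracing Saccharomyces: it sits inside (Saccharomyces,Candida).
Tracing Musca: it sits inside (Abies,Musca).
The smallest clade enclosing all 3 is the whole tree (their MRCA is the root), so the answer is all 21 tips in alphabetical order.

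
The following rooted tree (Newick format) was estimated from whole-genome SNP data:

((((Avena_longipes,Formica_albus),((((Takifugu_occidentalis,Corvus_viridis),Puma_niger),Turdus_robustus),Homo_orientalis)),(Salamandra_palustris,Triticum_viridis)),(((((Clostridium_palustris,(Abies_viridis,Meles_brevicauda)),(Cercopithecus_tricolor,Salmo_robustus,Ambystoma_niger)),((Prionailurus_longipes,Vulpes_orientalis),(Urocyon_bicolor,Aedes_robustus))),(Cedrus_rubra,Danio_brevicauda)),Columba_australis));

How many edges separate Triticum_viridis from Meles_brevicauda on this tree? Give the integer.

10

The MRCA of Triticum_viridis and Meles_brevicauda is the root of the tree.
From Triticum_viridis up to that node: 3 branches. From Meles_brevicauda up to the same node: 7 branches. Total: 3 + 7 = 10.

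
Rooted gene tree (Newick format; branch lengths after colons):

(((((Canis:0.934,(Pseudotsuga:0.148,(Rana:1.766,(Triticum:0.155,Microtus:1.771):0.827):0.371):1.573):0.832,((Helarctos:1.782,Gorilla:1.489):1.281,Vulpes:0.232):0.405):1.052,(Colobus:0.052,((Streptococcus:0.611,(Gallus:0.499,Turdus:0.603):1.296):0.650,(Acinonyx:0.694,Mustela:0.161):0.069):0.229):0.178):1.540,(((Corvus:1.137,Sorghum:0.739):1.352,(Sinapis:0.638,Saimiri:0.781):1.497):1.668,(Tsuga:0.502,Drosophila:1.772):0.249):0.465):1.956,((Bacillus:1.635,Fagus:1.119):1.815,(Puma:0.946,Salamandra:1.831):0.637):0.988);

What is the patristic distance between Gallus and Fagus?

10.270

The path runs Gallus → … → MRCA → … → Fagus; the MRCA is the root of the tree.
Branch lengths along that path: 0.499 + 1.296 + 0.650 + 0.229 + 0.178 + 1.540 + 1.956 + 0.988 + 1.815 + 1.119 = 10.270.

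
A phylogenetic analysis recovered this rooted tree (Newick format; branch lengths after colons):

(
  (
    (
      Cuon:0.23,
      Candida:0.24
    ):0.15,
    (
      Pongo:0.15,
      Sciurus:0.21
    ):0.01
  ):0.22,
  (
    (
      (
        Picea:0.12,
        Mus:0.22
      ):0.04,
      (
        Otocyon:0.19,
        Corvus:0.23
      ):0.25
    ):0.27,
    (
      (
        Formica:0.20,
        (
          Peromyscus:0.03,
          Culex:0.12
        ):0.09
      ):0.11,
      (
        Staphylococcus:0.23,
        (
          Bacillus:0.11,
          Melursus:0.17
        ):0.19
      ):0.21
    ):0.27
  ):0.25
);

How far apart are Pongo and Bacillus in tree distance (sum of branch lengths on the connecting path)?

The path runs Pongo → … → MRCA → … → Bacillus; the MRCA is the root of the tree.
Branch lengths along that path: 0.15 + 0.01 + 0.22 + 0.25 + 0.27 + 0.21 + 0.19 + 0.11 = 1.41.

1.41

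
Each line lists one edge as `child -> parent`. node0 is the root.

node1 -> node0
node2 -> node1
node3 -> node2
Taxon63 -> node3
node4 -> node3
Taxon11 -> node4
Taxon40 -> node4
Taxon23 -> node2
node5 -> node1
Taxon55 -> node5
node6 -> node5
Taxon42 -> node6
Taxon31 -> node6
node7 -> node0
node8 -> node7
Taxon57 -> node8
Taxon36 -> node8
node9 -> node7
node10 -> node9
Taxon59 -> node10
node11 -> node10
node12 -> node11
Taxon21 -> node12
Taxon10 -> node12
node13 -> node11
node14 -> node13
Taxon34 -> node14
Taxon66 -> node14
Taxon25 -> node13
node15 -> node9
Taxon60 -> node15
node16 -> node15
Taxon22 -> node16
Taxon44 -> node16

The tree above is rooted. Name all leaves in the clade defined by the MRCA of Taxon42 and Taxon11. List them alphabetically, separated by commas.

Taxon11, Taxon23, Taxon31, Taxon40, Taxon42, Taxon55, Taxon63

Tracing Taxon42: it sits inside (Taxon42,Taxon31).
Tracing Taxon11: it sits inside (Taxon11,Taxon40).
The smallest clade enclosing both is (((Taxon63,(Taxon11,Taxon40)),Taxon23),(Taxon55,(Taxon42,Taxon31))); the answer is its 7 terminal taxa in alphabetical order.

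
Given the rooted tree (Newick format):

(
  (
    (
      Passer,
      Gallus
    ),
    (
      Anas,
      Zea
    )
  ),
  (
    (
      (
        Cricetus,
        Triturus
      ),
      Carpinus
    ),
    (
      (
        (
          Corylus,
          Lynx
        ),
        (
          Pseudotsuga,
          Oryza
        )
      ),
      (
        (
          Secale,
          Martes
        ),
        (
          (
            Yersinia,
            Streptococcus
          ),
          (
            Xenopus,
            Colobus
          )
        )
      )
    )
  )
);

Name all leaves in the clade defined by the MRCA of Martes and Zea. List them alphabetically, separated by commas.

Anas, Carpinus, Colobus, Corylus, Cricetus, Gallus, Lynx, Martes, Oryza, Passer, Pseudotsuga, Secale, Streptococcus, Triturus, Xenopus, Yersinia, Zea

Tracing Martes: it sits inside (Secale,Martes).
Tracing Zea: it sits inside (Anas,Zea).
The smallest clade enclosing both is the whole tree (their MRCA is the root), so the answer is all 17 tips in alphabetical order.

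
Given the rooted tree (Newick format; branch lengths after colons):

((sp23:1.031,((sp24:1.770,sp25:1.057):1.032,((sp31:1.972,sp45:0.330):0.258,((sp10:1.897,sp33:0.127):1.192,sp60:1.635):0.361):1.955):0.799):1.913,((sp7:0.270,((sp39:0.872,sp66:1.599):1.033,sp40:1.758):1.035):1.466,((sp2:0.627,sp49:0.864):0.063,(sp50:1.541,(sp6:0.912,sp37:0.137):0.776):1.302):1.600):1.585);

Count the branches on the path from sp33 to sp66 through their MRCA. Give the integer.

The MRCA of sp33 and sp66 is the root of the tree.
From sp33 up to that node: 6 branches. From sp66 up to the same node: 5 branches. Total: 6 + 5 = 11.

11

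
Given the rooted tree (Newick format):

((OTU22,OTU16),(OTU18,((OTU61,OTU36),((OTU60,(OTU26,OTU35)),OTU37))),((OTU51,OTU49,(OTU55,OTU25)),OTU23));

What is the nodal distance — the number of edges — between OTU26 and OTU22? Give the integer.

8

The MRCA of OTU26 and OTU22 is the root of the tree.
From OTU26 up to that node: 6 branches. From OTU22 up to the same node: 2 branches. Total: 6 + 2 = 8.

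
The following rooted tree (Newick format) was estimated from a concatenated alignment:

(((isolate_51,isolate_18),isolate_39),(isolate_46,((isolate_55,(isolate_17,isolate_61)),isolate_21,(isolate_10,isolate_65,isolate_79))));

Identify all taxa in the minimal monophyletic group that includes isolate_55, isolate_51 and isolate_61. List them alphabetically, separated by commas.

Tracing isolate_55: it sits inside (isolate_55,(isolate_17,isolate_61)).
Tracing isolate_51: it sits inside (isolate_51,isolate_18).
Tracing isolate_61: it sits inside (isolate_17,isolate_61).
The smallest clade enclosing all 3 is the whole tree (their MRCA is the root), so the answer is all 11 tips in alphabetical order.

isolate_10, isolate_17, isolate_18, isolate_21, isolate_39, isolate_46, isolate_51, isolate_55, isolate_61, isolate_65, isolate_79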